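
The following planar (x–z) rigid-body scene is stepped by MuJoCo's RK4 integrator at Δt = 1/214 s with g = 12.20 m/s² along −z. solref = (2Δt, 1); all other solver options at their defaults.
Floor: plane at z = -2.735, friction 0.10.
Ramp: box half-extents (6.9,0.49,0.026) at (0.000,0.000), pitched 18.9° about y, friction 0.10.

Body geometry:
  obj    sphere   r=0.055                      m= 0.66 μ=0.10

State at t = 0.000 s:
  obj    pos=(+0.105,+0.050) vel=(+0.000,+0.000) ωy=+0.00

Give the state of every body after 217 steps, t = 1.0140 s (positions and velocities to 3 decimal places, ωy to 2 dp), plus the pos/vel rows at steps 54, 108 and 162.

State at t = 1.0140 s:
  obj    pos=(+1.478,-0.420) vel=(+2.708,-0.927) ωy=+52.02

Key-timestep trajectory:
   step    t(s)  obj.x    obj.z    obj.vx   obj.vz 
     54  0.2523   +0.190  +0.021  +0.674  -0.231
    108  0.5047   +0.445  -0.067  +1.348  -0.462
    162  0.7570   +0.870  -0.212  +2.022  -0.692


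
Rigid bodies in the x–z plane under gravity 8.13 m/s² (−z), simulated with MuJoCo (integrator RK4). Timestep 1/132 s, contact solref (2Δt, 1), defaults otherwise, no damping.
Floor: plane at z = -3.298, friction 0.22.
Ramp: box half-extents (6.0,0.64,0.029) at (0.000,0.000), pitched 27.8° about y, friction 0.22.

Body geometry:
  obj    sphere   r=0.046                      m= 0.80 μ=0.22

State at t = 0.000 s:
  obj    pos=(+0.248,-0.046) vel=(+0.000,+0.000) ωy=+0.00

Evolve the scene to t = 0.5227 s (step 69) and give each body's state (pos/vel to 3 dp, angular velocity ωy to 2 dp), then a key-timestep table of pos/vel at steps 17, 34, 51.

State at t = 0.5227 s:
  obj    pos=(+0.575,-0.219) vel=(+1.253,-0.660) ωy=+30.76

Key-timestep trajectory:
   step    t(s)  obj.x    obj.z    obj.vx   obj.vz 
     17  0.1288   +0.268  -0.056  +0.309  -0.163
     34  0.2576   +0.328  -0.088  +0.617  -0.326
     51  0.3864   +0.427  -0.140  +0.926  -0.488


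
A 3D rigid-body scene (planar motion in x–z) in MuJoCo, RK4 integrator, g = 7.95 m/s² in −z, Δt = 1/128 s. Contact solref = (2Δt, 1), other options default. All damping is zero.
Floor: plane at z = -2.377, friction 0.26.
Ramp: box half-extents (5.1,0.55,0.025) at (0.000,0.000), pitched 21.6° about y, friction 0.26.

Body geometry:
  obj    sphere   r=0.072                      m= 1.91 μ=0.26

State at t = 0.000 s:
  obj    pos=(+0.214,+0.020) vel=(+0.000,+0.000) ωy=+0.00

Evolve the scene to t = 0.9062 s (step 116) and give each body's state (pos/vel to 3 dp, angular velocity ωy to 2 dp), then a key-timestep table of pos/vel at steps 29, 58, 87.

State at t = 0.9062 s:
  obj    pos=(+1.012,-0.296) vel=(+1.761,-0.697) ωy=+26.30

Key-timestep trajectory:
   step    t(s)  obj.x    obj.z    obj.vx   obj.vz 
     29  0.2266   +0.264  +0.000  +0.440  -0.174
     58  0.4531   +0.414  -0.059  +0.881  -0.349
     87  0.6797   +0.663  -0.158  +1.321  -0.523


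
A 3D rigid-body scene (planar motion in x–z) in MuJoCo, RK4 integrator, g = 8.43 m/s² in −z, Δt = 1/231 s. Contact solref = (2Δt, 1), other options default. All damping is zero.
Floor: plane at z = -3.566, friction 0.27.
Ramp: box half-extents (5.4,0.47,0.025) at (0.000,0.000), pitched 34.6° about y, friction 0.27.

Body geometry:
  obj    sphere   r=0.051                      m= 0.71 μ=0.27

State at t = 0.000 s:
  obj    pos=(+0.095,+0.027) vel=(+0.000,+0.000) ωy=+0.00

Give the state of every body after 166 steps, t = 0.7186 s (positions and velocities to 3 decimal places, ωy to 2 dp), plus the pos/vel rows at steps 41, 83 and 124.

State at t = 0.7186 s:
  obj    pos=(+0.822,-0.475) vel=(+2.023,-1.395) ωy=+48.16

Key-timestep trajectory:
   step    t(s)  obj.x    obj.z    obj.vx   obj.vz 
     41  0.1775   +0.139  -0.004  +0.500  -0.345
     83  0.3593   +0.277  -0.099  +1.011  -0.698
    124  0.5368   +0.501  -0.253  +1.511  -1.042


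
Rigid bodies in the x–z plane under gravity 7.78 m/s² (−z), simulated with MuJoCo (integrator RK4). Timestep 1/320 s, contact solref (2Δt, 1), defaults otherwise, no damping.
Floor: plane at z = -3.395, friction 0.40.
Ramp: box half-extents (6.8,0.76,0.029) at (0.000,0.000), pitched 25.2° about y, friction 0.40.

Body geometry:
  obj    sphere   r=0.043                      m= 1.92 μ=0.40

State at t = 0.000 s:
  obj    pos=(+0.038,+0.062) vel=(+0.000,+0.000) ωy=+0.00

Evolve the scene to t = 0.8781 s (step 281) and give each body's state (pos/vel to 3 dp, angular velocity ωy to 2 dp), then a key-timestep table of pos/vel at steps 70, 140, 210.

State at t = 0.8781 s:
  obj    pos=(+0.863,-0.327) vel=(+1.880,-0.885) ωy=+48.31

Key-timestep trajectory:
   step    t(s)  obj.x    obj.z    obj.vx   obj.vz 
     70  0.2188   +0.089  +0.038  +0.468  -0.220
    140  0.4375   +0.243  -0.035  +0.937  -0.441
    210  0.6562   +0.499  -0.155  +1.405  -0.661


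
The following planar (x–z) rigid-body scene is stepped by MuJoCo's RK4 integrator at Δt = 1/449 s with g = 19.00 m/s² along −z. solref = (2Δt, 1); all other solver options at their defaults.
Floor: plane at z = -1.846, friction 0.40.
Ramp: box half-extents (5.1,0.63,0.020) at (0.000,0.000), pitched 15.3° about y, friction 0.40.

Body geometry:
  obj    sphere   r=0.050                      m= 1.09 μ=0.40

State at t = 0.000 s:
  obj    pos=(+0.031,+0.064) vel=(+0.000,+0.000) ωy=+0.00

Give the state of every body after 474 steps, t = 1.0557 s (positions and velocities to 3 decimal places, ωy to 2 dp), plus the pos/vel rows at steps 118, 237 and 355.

State at t = 1.0557 s:
  obj    pos=(+1.956,-0.462) vel=(+3.647,-0.998) ωy=+75.61

Key-timestep trajectory:
   step    t(s)  obj.x    obj.z    obj.vx   obj.vz 
    118  0.2628   +0.150  +0.031  +0.908  -0.248
    237  0.5278   +0.512  -0.068  +1.823  -0.499
    355  0.7906   +1.111  -0.231  +2.731  -0.747


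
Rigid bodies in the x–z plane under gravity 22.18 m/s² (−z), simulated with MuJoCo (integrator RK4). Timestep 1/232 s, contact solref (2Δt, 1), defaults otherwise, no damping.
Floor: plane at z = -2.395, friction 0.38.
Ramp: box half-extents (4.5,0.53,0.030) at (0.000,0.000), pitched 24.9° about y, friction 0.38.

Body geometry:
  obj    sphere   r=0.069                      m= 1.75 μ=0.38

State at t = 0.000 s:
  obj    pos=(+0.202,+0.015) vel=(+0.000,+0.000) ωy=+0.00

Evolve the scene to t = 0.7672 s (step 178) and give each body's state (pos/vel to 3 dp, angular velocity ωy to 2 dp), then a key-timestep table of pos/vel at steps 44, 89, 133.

State at t = 0.7672 s:
  obj    pos=(+1.983,-0.811) vel=(+4.642,-2.155) ωy=+74.16

Key-timestep trajectory:
   step    t(s)  obj.x    obj.z    obj.vx   obj.vz 
     44  0.1897   +0.311  -0.035  +1.148  -0.533
     89  0.3836   +0.647  -0.191  +2.321  -1.077
    133  0.5733   +1.196  -0.446  +3.469  -1.610


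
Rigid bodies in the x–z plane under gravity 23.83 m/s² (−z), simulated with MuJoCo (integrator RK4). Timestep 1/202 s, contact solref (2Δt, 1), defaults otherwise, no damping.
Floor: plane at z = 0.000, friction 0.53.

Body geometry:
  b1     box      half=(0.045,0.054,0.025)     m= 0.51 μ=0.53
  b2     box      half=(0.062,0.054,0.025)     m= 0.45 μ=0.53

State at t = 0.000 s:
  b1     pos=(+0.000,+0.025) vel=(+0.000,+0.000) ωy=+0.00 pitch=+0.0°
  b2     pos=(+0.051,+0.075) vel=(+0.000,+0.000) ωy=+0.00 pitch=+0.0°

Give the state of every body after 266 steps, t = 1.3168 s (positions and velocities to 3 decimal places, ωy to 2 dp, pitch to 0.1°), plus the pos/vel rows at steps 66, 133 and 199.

State at t = 1.3168 s:
  b1     pos=(-0.001,+0.025) vel=(-0.001,+0.000) ωy=+0.00 pitch=+0.0°
  b2     pos=(+0.067,+0.062) vel=(+0.000,-0.001) ωy=-0.02 pitch=+46.0°

Key-timestep trajectory:
   step    t(s)  b1.x    b1.z    b1.vx   b1.vz   b2.x    b2.z    b2.vx   b2.vz 
     66  0.3267   +0.000  +0.025  +0.000  +0.000   +0.068  +0.062  +0.014  +0.018
    133  0.6584   +0.000  +0.025  -0.001  +0.000   +0.067  +0.062  +0.000  -0.001
    199  0.9851   -0.001  +0.025  -0.001  +0.000   +0.067  +0.062  +0.000  -0.001


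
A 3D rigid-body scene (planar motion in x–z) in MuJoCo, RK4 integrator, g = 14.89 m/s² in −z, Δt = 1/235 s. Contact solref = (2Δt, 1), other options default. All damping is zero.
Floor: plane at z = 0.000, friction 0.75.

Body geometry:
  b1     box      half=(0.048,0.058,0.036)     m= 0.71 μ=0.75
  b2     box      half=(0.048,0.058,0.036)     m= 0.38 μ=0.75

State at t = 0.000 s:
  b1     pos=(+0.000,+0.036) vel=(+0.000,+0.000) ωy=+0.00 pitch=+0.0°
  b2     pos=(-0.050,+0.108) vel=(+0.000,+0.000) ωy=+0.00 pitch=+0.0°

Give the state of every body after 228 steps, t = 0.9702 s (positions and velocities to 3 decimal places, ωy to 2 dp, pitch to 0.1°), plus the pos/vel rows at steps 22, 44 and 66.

State at t = 0.9702 s:
  b1     pos=(+0.000,+0.036) vel=(+0.000,+0.000) ωy=+0.00 pitch=+0.0°
  b2     pos=(-0.094,+0.048) vel=(+0.000,+0.000) ωy=+0.00 pitch=-90.0°

Key-timestep trajectory:
   step    t(s)  b1.x    b1.z    b1.vx   b1.vz   b2.x    b2.z    b2.vx   b2.vz 
     22  0.0936   +0.000  +0.036  +0.000  +0.000   -0.052  +0.108  -0.054  -0.006
     44  0.1872   +0.000  +0.036  +0.000  +0.000   -0.063  +0.105  -0.207  -0.091
     66  0.2809   +0.000  +0.036  +0.000  +0.000   -0.090  +0.065  -0.308  -0.990


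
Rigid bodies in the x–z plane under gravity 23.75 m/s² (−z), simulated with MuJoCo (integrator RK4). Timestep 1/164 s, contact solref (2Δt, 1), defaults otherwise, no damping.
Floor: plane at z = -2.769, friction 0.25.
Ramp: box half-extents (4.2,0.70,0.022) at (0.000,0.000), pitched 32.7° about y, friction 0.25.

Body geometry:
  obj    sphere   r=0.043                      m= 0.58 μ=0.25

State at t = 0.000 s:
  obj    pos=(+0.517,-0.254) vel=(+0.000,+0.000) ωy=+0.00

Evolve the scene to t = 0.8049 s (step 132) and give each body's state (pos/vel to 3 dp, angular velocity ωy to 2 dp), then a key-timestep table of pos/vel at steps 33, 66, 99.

State at t = 0.8049 s:
  obj    pos=(+3.015,-1.858) vel=(+6.207,-3.985) ωy=+171.46

Key-timestep trajectory:
   step    t(s)  obj.x    obj.z    obj.vx   obj.vz 
     33  0.2012   +0.673  -0.355  +1.552  -0.996
     66  0.4024   +1.142  -0.656  +3.104  -1.993
     99  0.6037   +1.922  -1.157  +4.656  -2.989


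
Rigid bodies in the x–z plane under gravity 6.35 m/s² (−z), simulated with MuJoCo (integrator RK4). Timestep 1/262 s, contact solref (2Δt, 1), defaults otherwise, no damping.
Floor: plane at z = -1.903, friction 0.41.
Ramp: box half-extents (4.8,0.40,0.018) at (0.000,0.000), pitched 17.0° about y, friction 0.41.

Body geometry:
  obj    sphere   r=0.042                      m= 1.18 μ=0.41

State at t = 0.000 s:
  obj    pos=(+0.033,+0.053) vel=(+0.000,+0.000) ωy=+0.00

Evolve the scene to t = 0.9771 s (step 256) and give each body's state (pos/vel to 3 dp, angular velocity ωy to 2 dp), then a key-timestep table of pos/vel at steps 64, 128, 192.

State at t = 0.9771 s:
  obj    pos=(+0.638,-0.132) vel=(+1.239,-0.379) ωy=+30.85

Key-timestep trajectory:
   step    t(s)  obj.x    obj.z    obj.vx   obj.vz 
     64  0.2443   +0.071  +0.041  +0.310  -0.095
    128  0.4885   +0.184  +0.006  +0.620  -0.189
    192  0.7328   +0.373  -0.051  +0.929  -0.284


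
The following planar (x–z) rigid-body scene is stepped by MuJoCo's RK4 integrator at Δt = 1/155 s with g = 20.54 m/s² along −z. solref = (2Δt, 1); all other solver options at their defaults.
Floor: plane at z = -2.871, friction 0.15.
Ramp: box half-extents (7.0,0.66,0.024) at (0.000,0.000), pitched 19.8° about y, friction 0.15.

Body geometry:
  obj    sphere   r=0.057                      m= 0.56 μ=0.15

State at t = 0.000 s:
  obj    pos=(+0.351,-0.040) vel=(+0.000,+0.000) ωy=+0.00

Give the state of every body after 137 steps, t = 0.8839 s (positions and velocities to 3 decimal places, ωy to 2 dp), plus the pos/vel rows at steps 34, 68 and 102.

State at t = 0.8839 s:
  obj    pos=(+2.178,-0.698) vel=(+4.133,-1.488) ωy=+77.03

Key-timestep trajectory:
   step    t(s)  obj.x    obj.z    obj.vx   obj.vz 
     34  0.2194   +0.464  -0.081  +1.026  -0.369
     68  0.4387   +0.801  -0.202  +2.052  -0.739
    102  0.6581   +1.364  -0.405  +3.077  -1.108


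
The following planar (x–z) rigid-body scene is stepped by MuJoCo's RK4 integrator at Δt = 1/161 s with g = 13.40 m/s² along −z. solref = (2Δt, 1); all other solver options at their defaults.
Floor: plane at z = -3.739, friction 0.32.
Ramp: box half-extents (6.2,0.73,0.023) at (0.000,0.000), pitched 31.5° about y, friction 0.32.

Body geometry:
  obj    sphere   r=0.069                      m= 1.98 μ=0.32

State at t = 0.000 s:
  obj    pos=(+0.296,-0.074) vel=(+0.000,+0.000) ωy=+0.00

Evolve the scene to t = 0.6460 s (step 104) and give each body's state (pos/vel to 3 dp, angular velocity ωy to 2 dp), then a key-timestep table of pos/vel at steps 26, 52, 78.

State at t = 0.6460 s:
  obj    pos=(+1.186,-0.619) vel=(+2.755,-1.688) ωy=+46.80

Key-timestep trajectory:
   step    t(s)  obj.x    obj.z    obj.vx   obj.vz 
     26  0.1615   +0.352  -0.108  +0.689  -0.422
     52  0.3230   +0.519  -0.210  +1.377  -0.844
     78  0.4845   +0.797  -0.380  +2.066  -1.266


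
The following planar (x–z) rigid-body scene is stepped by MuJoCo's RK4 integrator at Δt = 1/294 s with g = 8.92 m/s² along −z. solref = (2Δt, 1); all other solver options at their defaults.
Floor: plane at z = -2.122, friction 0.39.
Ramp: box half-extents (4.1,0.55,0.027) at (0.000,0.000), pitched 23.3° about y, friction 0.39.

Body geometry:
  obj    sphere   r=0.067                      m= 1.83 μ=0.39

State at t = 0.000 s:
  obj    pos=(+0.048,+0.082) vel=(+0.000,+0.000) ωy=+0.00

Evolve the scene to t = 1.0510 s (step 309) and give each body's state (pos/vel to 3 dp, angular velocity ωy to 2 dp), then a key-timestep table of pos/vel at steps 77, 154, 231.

State at t = 1.0510 s:
  obj    pos=(+1.326,-0.469) vel=(+2.433,-1.048) ωy=+39.53

Key-timestep trajectory:
   step    t(s)  obj.x    obj.z    obj.vx   obj.vz 
     77  0.2619   +0.127  +0.047  +0.606  -0.261
    154  0.5238   +0.366  -0.055  +1.213  -0.522
    231  0.7857   +0.762  -0.226  +1.819  -0.783


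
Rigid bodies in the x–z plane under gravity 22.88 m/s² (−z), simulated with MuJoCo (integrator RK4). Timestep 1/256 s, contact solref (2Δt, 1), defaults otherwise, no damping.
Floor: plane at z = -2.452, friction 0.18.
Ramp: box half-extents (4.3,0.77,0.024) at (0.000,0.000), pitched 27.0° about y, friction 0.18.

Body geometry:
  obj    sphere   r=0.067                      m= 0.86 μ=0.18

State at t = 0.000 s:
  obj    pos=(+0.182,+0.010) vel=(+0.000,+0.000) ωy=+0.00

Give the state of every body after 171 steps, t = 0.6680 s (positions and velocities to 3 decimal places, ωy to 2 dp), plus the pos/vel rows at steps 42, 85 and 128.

State at t = 0.6680 s:
  obj    pos=(+1.657,-0.742) vel=(+4.416,-2.250) ωy=+73.94

Key-timestep trajectory:
   step    t(s)  obj.x    obj.z    obj.vx   obj.vz 
     42  0.1641   +0.271  -0.036  +1.085  -0.553
     85  0.3320   +0.546  -0.176  +2.195  -1.119
    128  0.5000   +1.008  -0.412  +3.306  -1.684


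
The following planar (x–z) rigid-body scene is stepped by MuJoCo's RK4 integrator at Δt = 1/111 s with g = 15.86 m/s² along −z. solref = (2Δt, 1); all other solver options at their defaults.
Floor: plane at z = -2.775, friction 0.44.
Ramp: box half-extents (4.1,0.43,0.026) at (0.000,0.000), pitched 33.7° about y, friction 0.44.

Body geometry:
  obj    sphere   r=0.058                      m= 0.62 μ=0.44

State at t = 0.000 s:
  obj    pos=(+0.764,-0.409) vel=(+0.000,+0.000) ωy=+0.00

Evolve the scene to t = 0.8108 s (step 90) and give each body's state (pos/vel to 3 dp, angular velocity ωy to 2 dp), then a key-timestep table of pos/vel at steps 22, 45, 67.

State at t = 0.8108 s:
  obj    pos=(+2.483,-1.555) vel=(+4.239,-2.827) ωy=+87.85

Key-timestep trajectory:
   step    t(s)  obj.x    obj.z    obj.vx   obj.vz 
     22  0.1982   +0.867  -0.477  +1.037  -0.691
     45  0.4054   +1.194  -0.695  +2.120  -1.414
     67  0.6036   +1.717  -1.044  +3.156  -2.105


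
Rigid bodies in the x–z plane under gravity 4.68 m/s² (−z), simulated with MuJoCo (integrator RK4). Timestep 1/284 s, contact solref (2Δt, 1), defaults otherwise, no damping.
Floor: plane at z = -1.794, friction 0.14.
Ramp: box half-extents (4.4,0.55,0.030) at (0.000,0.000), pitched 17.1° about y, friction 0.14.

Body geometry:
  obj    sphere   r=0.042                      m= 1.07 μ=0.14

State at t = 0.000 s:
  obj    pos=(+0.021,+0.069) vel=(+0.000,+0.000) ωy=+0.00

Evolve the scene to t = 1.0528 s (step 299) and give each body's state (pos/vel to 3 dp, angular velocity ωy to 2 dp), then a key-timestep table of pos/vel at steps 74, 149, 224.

State at t = 1.0528 s:
  obj    pos=(+0.542,-0.091) vel=(+0.989,-0.304) ωy=+24.64

Key-timestep trajectory:
   step    t(s)  obj.x    obj.z    obj.vx   obj.vz 
     74  0.2606   +0.053  +0.059  +0.245  -0.075
    149  0.5246   +0.150  +0.029  +0.493  -0.152
    224  0.7887   +0.313  -0.021  +0.741  -0.228


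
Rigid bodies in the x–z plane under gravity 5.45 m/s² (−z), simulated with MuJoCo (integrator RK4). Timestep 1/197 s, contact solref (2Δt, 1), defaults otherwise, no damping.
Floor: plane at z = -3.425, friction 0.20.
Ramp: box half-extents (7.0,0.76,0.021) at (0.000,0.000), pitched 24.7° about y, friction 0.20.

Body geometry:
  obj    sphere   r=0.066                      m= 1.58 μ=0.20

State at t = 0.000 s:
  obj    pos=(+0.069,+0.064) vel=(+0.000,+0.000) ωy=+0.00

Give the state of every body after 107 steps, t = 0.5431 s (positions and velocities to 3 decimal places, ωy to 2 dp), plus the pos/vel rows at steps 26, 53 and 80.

State at t = 0.5431 s:
  obj    pos=(+0.287,-0.036) vel=(+0.803,-0.369) ωy=+13.38

Key-timestep trajectory:
   step    t(s)  obj.x    obj.z    obj.vx   obj.vz 
     26  0.1320   +0.082  +0.058  +0.195  -0.090
     53  0.2690   +0.123  +0.039  +0.398  -0.183
     80  0.4061   +0.191  +0.008  +0.600  -0.276


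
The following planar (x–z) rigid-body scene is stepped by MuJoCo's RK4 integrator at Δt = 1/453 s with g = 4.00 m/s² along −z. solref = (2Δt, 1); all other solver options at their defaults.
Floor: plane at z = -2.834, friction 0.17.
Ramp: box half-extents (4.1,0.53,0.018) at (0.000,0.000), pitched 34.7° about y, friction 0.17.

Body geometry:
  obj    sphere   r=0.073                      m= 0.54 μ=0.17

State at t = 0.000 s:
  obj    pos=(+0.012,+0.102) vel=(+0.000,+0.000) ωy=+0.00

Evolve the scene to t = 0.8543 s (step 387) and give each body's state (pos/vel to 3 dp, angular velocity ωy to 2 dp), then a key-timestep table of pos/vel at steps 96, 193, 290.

State at t = 0.8543 s:
  obj    pos=(+0.530,-0.257) vel=(+1.214,-0.830) ωy=+16.27

Key-timestep trajectory:
   step    t(s)  obj.x    obj.z    obj.vx   obj.vz 
     96  0.2119   +0.045  +0.080  +0.300  -0.214
    193  0.4260   +0.142  +0.013  +0.607  -0.414
    290  0.6402   +0.304  -0.100  +0.906  -0.631


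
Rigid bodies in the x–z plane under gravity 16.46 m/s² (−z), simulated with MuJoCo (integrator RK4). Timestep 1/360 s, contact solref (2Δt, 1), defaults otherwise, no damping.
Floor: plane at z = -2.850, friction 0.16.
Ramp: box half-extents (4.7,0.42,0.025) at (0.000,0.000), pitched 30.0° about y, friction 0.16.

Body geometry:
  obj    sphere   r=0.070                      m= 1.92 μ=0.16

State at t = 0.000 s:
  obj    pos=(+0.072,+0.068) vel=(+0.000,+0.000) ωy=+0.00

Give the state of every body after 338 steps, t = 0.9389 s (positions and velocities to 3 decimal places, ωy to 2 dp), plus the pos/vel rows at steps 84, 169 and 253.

State at t = 0.9389 s:
  obj    pos=(+2.344,-1.243) vel=(+4.837,-2.797) ωy=+76.41

Key-timestep trajectory:
   step    t(s)  obj.x    obj.z    obj.vx   obj.vz 
     84  0.2333   +0.213  -0.013  +1.199  -0.705
    169  0.4694   +0.640  -0.260  +2.423  -1.388
    253  0.7028   +1.345  -0.667  +3.617  -2.104


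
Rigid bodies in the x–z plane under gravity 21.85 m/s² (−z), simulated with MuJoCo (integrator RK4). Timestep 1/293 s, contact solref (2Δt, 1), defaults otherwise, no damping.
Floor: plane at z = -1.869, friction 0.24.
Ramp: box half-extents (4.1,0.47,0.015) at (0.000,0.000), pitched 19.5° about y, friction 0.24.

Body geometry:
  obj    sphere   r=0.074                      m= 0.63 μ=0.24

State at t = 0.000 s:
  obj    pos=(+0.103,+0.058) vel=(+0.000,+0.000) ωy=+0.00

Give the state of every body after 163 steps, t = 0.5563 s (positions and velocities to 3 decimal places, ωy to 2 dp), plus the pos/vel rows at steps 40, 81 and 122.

State at t = 0.5563 s:
  obj    pos=(+0.863,-0.211) vel=(+2.732,-0.968) ωy=+39.16

Key-timestep trajectory:
   step    t(s)  obj.x    obj.z    obj.vx   obj.vz 
     40  0.1365   +0.149  +0.042  +0.671  -0.237
     81  0.2765   +0.291  -0.009  +1.358  -0.481
    122  0.4164   +0.529  -0.093  +2.045  -0.724


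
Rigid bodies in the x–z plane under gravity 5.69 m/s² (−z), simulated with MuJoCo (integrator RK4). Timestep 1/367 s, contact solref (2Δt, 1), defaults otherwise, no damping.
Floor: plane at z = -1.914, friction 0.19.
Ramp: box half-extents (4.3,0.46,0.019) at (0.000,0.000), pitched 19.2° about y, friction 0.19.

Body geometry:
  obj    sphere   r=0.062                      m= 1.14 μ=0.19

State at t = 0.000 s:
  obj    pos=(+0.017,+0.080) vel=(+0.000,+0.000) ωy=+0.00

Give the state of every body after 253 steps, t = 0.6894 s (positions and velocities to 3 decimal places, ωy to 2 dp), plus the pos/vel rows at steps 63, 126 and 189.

State at t = 0.6894 s:
  obj    pos=(+0.317,-0.025) vel=(+0.870,-0.303) ωy=+14.86

Key-timestep trajectory:
   step    t(s)  obj.x    obj.z    obj.vx   obj.vz 
     63  0.1717   +0.036  +0.073  +0.217  -0.075
    126  0.3433   +0.091  +0.054  +0.433  -0.151
    189  0.5150   +0.184  +0.022  +0.650  -0.226


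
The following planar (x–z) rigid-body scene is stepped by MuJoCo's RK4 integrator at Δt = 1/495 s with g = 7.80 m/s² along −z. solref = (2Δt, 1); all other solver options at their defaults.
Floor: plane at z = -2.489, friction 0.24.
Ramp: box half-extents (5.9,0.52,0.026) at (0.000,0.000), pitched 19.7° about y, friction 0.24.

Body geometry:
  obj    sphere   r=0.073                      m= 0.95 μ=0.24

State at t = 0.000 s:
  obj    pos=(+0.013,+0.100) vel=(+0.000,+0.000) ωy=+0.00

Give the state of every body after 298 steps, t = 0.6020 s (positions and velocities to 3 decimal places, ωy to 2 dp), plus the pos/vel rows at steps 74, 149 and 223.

State at t = 0.6020 s:
  obj    pos=(+0.334,-0.014) vel=(+1.065,-0.381) ωy=+15.49

Key-timestep trajectory:
   step    t(s)  obj.x    obj.z    obj.vx   obj.vz 
     74  0.1495   +0.033  +0.093  +0.264  -0.095
    149  0.3010   +0.093  +0.072  +0.532  -0.191
    223  0.4505   +0.193  +0.036  +0.797  -0.285


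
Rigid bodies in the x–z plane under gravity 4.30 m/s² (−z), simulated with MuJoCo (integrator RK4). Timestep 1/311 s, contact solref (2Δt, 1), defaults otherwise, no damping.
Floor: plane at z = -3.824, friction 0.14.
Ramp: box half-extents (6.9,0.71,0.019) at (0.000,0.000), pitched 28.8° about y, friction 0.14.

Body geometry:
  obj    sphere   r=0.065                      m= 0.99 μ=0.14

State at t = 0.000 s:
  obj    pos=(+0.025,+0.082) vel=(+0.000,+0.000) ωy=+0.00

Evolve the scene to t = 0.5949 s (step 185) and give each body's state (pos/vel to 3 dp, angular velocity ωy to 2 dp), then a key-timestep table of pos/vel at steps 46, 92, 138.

State at t = 0.5949 s:
  obj    pos=(+0.265,-0.050) vel=(+0.806,-0.441) ωy=+12.06

Key-timestep trajectory:
   step    t(s)  obj.x    obj.z    obj.vx   obj.vz 
     46  0.1479   +0.040  +0.074  +0.201  -0.109
     92  0.2958   +0.084  +0.049  +0.399  -0.225
    138  0.4437   +0.158  +0.009  +0.599  -0.334


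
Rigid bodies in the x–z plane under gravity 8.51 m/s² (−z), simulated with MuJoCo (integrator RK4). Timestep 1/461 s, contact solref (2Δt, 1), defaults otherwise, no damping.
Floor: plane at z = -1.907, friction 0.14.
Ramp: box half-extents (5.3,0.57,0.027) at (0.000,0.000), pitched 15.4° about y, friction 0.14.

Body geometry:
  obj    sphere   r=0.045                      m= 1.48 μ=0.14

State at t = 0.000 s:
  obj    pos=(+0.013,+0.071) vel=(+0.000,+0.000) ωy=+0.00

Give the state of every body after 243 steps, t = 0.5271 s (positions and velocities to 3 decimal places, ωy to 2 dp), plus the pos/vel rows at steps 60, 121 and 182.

State at t = 0.5271 s:
  obj    pos=(+0.229,+0.012) vel=(+0.820,-0.226) ωy=+18.91

Key-timestep trajectory:
   step    t(s)  obj.x    obj.z    obj.vx   obj.vz 
     60  0.1302   +0.026  +0.067  +0.203  -0.056
    121  0.2625   +0.067  +0.056  +0.409  -0.113
    182  0.3948   +0.134  +0.038  +0.614  -0.169


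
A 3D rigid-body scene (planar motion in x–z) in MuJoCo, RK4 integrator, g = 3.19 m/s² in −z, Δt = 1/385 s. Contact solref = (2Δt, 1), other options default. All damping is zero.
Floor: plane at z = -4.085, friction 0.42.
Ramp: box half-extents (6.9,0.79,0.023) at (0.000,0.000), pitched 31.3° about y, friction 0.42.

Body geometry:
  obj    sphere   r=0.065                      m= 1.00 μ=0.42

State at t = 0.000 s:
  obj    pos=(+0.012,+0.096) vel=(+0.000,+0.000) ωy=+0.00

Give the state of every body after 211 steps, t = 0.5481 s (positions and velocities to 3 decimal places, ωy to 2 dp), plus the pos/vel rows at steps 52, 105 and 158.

State at t = 0.5481 s:
  obj    pos=(+0.164,+0.003) vel=(+0.554,-0.337) ωy=+9.98

Key-timestep trajectory:
   step    t(s)  obj.x    obj.z    obj.vx   obj.vz 
     52  0.1351   +0.021  +0.090  +0.137  -0.083
    105  0.2727   +0.050  +0.073  +0.276  -0.168
    158  0.4104   +0.097  +0.044  +0.415  -0.252


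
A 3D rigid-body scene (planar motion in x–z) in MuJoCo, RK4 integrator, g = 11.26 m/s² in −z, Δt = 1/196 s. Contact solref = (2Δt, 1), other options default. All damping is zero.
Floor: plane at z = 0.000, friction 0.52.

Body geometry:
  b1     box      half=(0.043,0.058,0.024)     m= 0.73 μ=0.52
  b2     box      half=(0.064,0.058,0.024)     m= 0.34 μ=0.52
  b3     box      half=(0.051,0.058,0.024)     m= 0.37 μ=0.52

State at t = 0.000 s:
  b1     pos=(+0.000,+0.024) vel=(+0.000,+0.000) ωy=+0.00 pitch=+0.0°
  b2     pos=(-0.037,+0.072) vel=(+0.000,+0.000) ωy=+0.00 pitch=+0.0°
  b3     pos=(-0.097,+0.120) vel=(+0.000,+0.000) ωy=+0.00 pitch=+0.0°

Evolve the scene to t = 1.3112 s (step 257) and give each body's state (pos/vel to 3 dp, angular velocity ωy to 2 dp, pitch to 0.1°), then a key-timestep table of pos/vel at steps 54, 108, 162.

State at t = 1.3112 s:
  b1     pos=(+0.000,+0.024) vel=(+0.000,+0.000) ωy=+0.00 pitch=+0.0°
  b2     pos=(-0.100,+0.064) vel=(+0.000,+0.000) ωy=+0.00 pitch=-90.0°
  b3     pos=(-0.179,+0.051) vel=(+0.000,+0.000) ωy=+0.00 pitch=-90.0°

Key-timestep trajectory:
   step    t(s)  b1.x    b1.z    b1.vx   b1.vz   b2.x    b2.z    b2.vx   b2.vz   b3.x    b3.z    b3.vx   b3.vz 
     54  0.2755   +0.000  +0.024  +0.000  +0.000   -0.077  +0.068  -0.116  -0.001   -0.146  +0.056  -0.045  +0.008
    108  0.5510   +0.000  +0.024  +0.000  +0.000   -0.103  +0.065  -0.096  +0.048   -0.166  +0.055  -0.183  -0.031
    162  0.8265   +0.000  +0.024  +0.000  +0.000   -0.100  +0.064  +0.094  -0.026   -0.176  +0.052  +0.030  +0.020


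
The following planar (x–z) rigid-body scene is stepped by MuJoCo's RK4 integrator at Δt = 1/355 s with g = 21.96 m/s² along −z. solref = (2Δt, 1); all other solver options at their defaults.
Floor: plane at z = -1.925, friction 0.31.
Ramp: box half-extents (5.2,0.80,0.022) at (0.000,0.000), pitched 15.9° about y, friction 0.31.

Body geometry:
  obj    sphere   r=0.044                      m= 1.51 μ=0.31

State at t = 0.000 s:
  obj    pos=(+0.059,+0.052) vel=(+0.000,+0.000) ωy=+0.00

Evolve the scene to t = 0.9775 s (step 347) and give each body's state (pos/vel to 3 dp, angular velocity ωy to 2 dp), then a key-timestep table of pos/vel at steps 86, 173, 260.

State at t = 0.9775 s:
  obj    pos=(+2.033,-0.511) vel=(+4.040,-1.151) ωy=+95.46

Key-timestep trajectory:
   step    t(s)  obj.x    obj.z    obj.vx   obj.vz 
     86  0.2423   +0.180  +0.017  +1.001  -0.285
    173  0.4873   +0.550  -0.088  +2.014  -0.574
    260  0.7324   +1.167  -0.264  +3.027  -0.862


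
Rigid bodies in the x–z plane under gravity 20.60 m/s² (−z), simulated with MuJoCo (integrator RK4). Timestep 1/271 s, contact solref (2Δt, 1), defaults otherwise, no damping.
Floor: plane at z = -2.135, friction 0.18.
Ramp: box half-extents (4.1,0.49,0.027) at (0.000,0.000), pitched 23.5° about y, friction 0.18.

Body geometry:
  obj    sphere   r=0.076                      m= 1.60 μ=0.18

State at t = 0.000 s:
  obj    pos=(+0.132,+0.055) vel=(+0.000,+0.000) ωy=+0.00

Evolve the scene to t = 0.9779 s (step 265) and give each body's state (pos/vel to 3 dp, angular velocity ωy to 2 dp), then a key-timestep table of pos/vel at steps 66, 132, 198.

State at t = 0.9779 s:
  obj    pos=(+2.705,-1.064) vel=(+5.262,-2.288) ωy=+75.48

Key-timestep trajectory:
   step    t(s)  obj.x    obj.z    obj.vx   obj.vz 
     66  0.2435   +0.292  -0.015  +1.311  -0.570
    132  0.4871   +0.770  -0.223  +2.621  -1.140
    198  0.7306   +1.568  -0.570  +3.932  -1.710


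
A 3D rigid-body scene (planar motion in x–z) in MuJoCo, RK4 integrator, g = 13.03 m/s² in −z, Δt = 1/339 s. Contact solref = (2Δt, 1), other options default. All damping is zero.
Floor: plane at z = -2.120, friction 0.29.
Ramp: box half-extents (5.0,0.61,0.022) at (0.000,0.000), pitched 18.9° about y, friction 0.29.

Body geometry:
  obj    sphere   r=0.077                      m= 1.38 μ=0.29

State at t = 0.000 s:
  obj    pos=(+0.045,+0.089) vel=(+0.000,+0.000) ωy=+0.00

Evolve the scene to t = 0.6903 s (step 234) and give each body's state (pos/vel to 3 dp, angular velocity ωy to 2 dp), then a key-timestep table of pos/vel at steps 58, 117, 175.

State at t = 0.6903 s:
  obj    pos=(+0.725,-0.143) vel=(+1.969,-0.674) ωy=+27.02

Key-timestep trajectory:
   step    t(s)  obj.x    obj.z    obj.vx   obj.vz 
     58  0.1711   +0.087  +0.075  +0.488  -0.167
    117  0.3451   +0.215  +0.031  +0.984  -0.337
    175  0.5162   +0.425  -0.041  +1.472  -0.504


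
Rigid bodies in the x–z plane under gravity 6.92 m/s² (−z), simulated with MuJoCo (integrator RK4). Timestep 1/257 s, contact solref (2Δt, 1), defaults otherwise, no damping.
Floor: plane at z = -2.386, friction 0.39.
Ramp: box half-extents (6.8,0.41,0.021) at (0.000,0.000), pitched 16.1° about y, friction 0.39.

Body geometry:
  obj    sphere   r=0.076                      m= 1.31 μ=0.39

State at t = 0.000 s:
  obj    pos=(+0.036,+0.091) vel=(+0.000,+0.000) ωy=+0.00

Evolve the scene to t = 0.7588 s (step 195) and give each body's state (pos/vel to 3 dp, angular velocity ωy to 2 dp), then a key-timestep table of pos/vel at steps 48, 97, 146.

State at t = 0.7588 s:
  obj    pos=(+0.415,-0.019) vel=(+0.999,-0.288) ωy=+13.68

Key-timestep trajectory:
   step    t(s)  obj.x    obj.z    obj.vx   obj.vz 
     48  0.1868   +0.059  +0.084  +0.246  -0.071
     97  0.3774   +0.130  +0.064  +0.497  -0.143
    146  0.5681   +0.248  +0.029  +0.748  -0.216


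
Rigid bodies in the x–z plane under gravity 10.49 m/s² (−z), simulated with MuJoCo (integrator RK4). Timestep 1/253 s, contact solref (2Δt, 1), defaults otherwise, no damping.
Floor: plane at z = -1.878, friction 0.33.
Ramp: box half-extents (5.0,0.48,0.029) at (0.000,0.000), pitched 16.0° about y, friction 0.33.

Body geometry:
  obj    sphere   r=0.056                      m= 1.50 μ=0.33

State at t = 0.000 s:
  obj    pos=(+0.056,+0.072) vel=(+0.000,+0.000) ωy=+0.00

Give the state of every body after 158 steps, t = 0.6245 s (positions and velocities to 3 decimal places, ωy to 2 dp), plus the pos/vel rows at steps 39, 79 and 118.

State at t = 0.6245 s:
  obj    pos=(+0.443,-0.039) vel=(+1.240,-0.356) ωy=+23.03

Key-timestep trajectory:
   step    t(s)  obj.x    obj.z    obj.vx   obj.vz 
     39  0.1542   +0.080  +0.066  +0.306  -0.088
     79  0.3123   +0.153  +0.045  +0.620  -0.178
    118  0.4664   +0.272  +0.010  +0.926  -0.266


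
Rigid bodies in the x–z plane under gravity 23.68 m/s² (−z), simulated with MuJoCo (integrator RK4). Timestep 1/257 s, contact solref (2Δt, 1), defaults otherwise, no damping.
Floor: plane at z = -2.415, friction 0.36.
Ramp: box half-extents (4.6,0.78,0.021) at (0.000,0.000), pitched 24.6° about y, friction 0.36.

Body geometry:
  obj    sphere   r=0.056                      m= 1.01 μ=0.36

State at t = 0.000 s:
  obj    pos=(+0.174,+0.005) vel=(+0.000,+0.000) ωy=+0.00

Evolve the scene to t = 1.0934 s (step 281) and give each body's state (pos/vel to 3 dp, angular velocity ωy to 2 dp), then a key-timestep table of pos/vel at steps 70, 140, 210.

State at t = 1.0934 s:
  obj    pos=(+4.001,-1.747) vel=(+7.000,-3.205) ωy=+137.46

Key-timestep trajectory:
   step    t(s)  obj.x    obj.z    obj.vx   obj.vz 
     70  0.2724   +0.412  -0.104  +1.744  -0.798
    140  0.5447   +1.124  -0.430  +3.488  -1.597
    210  0.8171   +2.311  -0.974  +5.231  -2.395


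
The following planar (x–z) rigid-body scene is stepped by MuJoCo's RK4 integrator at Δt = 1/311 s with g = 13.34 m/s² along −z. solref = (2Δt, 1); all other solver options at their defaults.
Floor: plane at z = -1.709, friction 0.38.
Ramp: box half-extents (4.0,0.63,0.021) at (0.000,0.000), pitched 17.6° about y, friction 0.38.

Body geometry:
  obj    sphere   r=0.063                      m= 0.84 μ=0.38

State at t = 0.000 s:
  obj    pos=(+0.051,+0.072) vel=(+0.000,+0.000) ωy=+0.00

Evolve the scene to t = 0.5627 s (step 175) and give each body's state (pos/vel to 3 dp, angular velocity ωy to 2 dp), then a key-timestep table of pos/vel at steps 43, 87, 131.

State at t = 0.5627 s:
  obj    pos=(+0.486,-0.066) vel=(+1.545,-0.490) ωy=+25.73

Key-timestep trajectory:
   step    t(s)  obj.x    obj.z    obj.vx   obj.vz 
     43  0.1383   +0.077  +0.064  +0.380  -0.120
     87  0.2797   +0.158  +0.038  +0.768  -0.244
    131  0.4212   +0.295  -0.005  +1.157  -0.367


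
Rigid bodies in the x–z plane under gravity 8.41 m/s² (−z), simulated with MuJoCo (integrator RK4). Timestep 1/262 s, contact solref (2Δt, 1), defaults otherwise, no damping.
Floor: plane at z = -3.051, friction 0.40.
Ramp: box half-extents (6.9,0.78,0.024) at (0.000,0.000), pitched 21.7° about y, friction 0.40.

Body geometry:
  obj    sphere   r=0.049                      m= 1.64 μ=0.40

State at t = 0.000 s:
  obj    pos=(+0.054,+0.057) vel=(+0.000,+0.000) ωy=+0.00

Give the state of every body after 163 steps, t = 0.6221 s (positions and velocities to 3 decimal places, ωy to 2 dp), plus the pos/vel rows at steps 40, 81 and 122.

State at t = 0.6221 s:
  obj    pos=(+0.453,-0.102) vel=(+1.284,-0.511) ωy=+28.20

Key-timestep trajectory:
   step    t(s)  obj.x    obj.z    obj.vx   obj.vz 
     40  0.1527   +0.078  +0.047  +0.315  -0.125
     81  0.3092   +0.153  +0.018  +0.638  -0.254
    122  0.4656   +0.278  -0.032  +0.961  -0.382


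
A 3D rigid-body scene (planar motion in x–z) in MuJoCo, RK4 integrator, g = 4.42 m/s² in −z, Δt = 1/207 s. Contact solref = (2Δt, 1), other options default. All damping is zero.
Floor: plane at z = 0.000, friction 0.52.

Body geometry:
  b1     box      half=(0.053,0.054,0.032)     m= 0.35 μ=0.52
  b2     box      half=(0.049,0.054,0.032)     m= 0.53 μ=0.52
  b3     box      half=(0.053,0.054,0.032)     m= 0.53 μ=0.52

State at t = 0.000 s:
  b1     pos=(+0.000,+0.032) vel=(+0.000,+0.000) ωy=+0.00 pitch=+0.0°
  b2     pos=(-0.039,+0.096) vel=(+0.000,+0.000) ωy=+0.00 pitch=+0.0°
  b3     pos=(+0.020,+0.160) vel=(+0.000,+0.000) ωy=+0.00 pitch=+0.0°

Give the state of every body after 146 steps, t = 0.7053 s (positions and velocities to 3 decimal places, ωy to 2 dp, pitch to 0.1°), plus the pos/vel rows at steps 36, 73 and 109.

State at t = 0.7053 s:
  b1     pos=(+0.000,+0.032) vel=(+0.000,+0.000) ωy=+0.00 pitch=+0.0°
  b2     pos=(-0.039,+0.096) vel=(+0.000,+0.000) ωy=+0.00 pitch=+0.0°
  b3     pos=(+0.157,+0.032) vel=(+0.001,+0.000) ωy=+0.02 pitch=+180.0°

Key-timestep trajectory:
   step    t(s)  b1.x    b1.z    b1.vx   b1.vz   b2.x    b2.z    b2.vx   b2.vz   b3.x    b3.z    b3.vx   b3.vz 
     36  0.1739   +0.000  +0.032  +0.000  +0.000   -0.039  +0.096  +0.000  +0.000   +0.030  +0.155  +0.116  -0.081
     73  0.3527   +0.000  +0.032  +0.000  +0.000   -0.039  +0.096  +0.000  +0.000   +0.061  +0.122  +0.287  -0.094
    109  0.5266   +0.000  +0.032  +0.000  +0.000   -0.039  +0.096  +0.000  +0.000   +0.117  +0.070  +0.332  -0.633


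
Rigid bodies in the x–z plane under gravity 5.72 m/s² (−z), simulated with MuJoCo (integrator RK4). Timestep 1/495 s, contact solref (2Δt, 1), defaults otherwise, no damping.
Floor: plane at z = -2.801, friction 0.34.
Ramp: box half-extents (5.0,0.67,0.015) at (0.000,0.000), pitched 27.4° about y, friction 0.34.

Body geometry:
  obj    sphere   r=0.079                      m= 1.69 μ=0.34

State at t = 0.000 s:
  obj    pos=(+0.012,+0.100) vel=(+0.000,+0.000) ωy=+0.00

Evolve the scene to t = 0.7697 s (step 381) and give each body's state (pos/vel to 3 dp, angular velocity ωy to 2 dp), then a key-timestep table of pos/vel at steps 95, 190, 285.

State at t = 0.7697 s:
  obj    pos=(+0.506,-0.157) vel=(+1.285,-0.666) ωy=+18.32

Key-timestep trajectory:
   step    t(s)  obj.x    obj.z    obj.vx   obj.vz 
     95  0.1919   +0.043  +0.084  +0.320  -0.166
    190  0.3838   +0.135  +0.036  +0.641  -0.332
    285  0.5758   +0.289  -0.044  +0.961  -0.498


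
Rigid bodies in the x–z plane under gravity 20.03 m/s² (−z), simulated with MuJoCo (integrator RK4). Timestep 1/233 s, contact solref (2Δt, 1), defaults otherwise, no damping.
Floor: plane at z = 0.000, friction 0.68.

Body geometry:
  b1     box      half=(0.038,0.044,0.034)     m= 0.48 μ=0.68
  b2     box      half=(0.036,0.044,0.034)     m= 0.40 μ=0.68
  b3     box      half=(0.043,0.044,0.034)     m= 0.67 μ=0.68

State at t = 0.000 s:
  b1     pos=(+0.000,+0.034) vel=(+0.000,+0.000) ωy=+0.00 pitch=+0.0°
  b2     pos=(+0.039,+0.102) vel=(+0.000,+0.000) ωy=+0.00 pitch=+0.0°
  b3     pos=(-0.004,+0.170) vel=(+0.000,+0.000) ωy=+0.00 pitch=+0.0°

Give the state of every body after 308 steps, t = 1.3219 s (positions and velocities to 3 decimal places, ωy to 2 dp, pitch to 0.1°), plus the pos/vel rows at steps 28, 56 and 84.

State at t = 1.3219 s:
  b1     pos=(+0.000,+0.034) vel=(+0.000,+0.000) ωy=+0.00 pitch=+0.0°
  b2     pos=(+0.081,+0.036) vel=(+0.000,+0.000) ωy=+0.00 pitch=+90.0°
  b3     pos=(-0.110,+0.034) vel=(+0.000,+0.000) ωy=+0.00 pitch=+180.0°

Key-timestep trajectory:
   step    t(s)  b1.x    b1.z    b1.vx   b1.vz   b2.x    b2.z    b2.vx   b2.vz   b3.x    b3.z    b3.vx   b3.vz 
     28  0.1202   +0.000  +0.034  +0.000  +0.000   +0.039  +0.102  +0.000  +0.001   -0.023  +0.159  -0.340  -0.388
     56  0.2403   +0.000  +0.034  +0.000  +0.000   +0.043  +0.102  +0.079  -0.010   -0.095  +0.073  -0.814  -1.177
     84  0.3605   +0.000  +0.034  +0.000  +0.000   +0.070  +0.080  +0.372  -0.719   -0.110  +0.034  +0.000  +0.001


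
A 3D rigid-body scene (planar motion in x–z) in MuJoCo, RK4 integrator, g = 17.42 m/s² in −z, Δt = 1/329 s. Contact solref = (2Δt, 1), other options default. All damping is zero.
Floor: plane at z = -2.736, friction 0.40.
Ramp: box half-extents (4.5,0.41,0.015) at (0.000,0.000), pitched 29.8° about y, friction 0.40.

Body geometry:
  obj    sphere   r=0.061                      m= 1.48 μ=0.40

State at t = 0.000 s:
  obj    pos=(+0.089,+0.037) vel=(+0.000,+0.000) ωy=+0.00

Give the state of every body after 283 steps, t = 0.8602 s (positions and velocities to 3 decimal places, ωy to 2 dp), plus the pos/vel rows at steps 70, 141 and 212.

State at t = 0.8602 s:
  obj    pos=(+2.074,-1.100) vel=(+4.616,-2.644) ωy=+87.19

Key-timestep trajectory:
   step    t(s)  obj.x    obj.z    obj.vx   obj.vz 
     70  0.2128   +0.210  -0.033  +1.142  -0.654
    141  0.4286   +0.582  -0.246  +2.300  -1.317
    212  0.6444   +1.203  -0.601  +3.458  -1.980
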